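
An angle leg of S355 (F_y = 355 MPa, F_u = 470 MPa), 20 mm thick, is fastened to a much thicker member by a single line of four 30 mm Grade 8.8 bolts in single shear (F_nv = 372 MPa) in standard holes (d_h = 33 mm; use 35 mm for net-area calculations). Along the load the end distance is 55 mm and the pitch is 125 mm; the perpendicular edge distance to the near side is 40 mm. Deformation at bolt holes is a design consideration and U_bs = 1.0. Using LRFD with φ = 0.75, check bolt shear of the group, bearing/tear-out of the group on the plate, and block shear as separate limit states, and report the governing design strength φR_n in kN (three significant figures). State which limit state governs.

Bolt shear: A_b = π·30²/4 = 706.9 mm²; R_n = 372 × 706.9 × 4 × 1 / 1000 = 1052 kN → 0.75 × 1052 = 789 kN.
Bearing: edge l_c = 38.5, r_n = 434.3 kN; interior l_c = 92, r_n = 676.8 kN; R_n = 434.3 + 3·676.8 = 2465 kN → 1850 kN.
Block shear: A_gv = 8600, A_nv = 6150, A_nt = 450 mm²; R_n = min(0.6F_uA_nv, 0.6F_yA_gv) + U_bs·F_u·A_nt = 1946 kN → 1460 kN.
Bolt shear governs: 789 kN.

789 kN (bolt shear governs)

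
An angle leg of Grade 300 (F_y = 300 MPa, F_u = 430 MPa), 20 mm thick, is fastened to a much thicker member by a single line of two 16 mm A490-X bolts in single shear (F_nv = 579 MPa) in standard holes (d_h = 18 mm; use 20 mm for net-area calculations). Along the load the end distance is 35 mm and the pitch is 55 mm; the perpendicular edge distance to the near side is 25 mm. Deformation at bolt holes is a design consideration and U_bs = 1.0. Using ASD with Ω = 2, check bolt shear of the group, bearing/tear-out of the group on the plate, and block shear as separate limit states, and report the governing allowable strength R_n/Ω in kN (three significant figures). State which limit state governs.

116 kN (bolt shear governs)

Bolt shear: A_b = π·16²/4 = 201.1 mm²; R_n = 579 × 201.1 × 2 × 1 / 1000 = 232.8 kN → 232.8 / 2 = 116 kN.
Bearing: edge l_c = 26, r_n = 268.3 kN; interior l_c = 37, r_n = 330.2 kN; R_n = 268.3 + 1·330.2 = 598.6 kN → 299 kN.
Block shear: A_gv = 1800, A_nv = 1200, A_nt = 300 mm²; R_n = min(0.6F_uA_nv, 0.6F_yA_gv) + U_bs·F_u·A_nt = 438.6 kN → 219 kN.
Bolt shear governs: 116 kN.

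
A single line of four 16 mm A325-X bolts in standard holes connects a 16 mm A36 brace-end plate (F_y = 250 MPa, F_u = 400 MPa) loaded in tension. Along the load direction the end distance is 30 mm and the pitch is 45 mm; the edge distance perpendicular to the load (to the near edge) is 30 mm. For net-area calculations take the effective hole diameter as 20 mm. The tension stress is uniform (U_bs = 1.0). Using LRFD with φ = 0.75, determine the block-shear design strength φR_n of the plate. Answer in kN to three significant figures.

370 kN

Shear plane L_v = 30 + 3·45 = 165 mm; A_gv = 165 × 16 = 2640 mm².
A_nv = (165 − 3.5·20) × 16 = 1520 mm².
A_nt = (30 − 0.5·20) × 16 = 320 mm².
0.6 F_u A_nv = 364.8 kN; 0.6 F_y A_gv = 396 kN → shear rupture governs the shear term.
R_n = 364.8 + 1.0 × 400 × 320 / 1000 = 492.8 kN.
Design strength φR_n = 0.75 × 492.8 = 370 kN.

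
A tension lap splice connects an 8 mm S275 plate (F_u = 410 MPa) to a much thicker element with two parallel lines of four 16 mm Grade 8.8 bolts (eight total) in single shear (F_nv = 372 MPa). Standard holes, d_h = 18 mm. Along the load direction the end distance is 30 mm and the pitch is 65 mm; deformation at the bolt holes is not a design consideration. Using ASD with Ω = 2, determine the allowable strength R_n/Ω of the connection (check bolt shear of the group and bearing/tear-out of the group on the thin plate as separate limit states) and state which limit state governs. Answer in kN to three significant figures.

Bolt shear: A_b = π·16²/4 = 201.1 mm²; R_n = 372 × 201.1 × 8 × 1 / 1000 = 598.4 kN → 598.4 / 2 = 299 kN.
Bearing (1.5 l_c t F_u ≤ 3.0 d t F_u): upper limit = 3.0·16·8·410 / 1000 = 157.4 kN.
  Edge l_c = 30 − 18/2 = 21 → r_n = 103.3 kN; interior l_c = 65 − 18 = 47 → r_n = 157.4 kN.
  R_n,bearing = 2·103.3 + 6·157.4 = 1151 kN → 1151 / 2 = 576 kN.
Bolt shear governs: 299 kN.

299 kN (bolt shear governs)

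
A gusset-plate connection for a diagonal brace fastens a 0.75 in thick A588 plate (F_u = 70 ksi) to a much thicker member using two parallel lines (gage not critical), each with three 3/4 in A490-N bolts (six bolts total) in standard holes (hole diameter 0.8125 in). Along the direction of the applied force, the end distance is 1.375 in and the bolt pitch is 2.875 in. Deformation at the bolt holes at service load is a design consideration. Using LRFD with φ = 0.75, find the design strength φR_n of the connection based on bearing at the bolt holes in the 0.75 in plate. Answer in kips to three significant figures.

Per bolt r_n = 1.2 l_c t F_u ≤ 2.4 d t F_u; upper limit = 2.4 × 0.75 × 0.75 × 70 = 94.5 kips.
Edge bolt: l_c = 1.375 − 0.8125/2 = 0.9688 in → 1.2 × 0.9688 × 0.75 × 70 = 61.03 → r_n = 61.03 kips.
Interior bolts: l_c = 2.875 − 0.8125 = 2.062 in → 1.2 × 2.062 × 0.75 × 70 = 129.9 → r_n = 94.5 kips.
R_n = 2 × 61.03 + 4 × 94.5 = 500.1 kips.
Design strength φR_n = 0.75 × 500.1 = 375 kips.

375 kips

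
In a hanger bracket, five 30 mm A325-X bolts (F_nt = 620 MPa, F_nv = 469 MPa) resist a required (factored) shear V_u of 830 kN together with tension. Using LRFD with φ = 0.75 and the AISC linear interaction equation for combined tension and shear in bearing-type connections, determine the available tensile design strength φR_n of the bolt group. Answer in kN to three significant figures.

A_b = π·30²/4 = 706.9 mm²; f_rv = 830 × 1000 / (5 × 706.9) = 234.8 MPa.
F'_nt = 1.3 F_nt − (F_nt / φF_nv) f_rv = 1.3·620 − (620/(0.75·469))·234.8 = 392.1 MPa, capped at F_nt → F'_nt = 392.1 MPa.
R_n = F'_nt · A_b · n = 392.1 × 706.9 × 5 / 1000 = 1386 kN.
Design strength φR_n = 0.75 × 1386 = 1040 kN.

1040 kN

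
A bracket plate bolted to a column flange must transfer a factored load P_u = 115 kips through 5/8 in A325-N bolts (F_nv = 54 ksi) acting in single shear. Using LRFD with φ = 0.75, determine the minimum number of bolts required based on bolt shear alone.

10 bolts

A_b = π·0.625²/4 = 0.3068 in².
Per-bolt design strength φR_n = 0.75 × 54 × 0.3068 × 1 = 12.43 kips.
n ≥ 115 / 12.43 = 9.255 → use 10 bolts.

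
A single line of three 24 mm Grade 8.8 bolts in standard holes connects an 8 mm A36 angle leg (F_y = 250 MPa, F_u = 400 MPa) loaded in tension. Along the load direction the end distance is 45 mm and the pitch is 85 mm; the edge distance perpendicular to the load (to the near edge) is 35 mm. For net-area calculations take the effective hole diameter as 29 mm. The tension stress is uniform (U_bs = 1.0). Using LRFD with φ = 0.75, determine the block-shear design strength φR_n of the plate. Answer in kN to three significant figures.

Shear plane L_v = 45 + 2·85 = 215 mm; A_gv = 215 × 8 = 1720 mm².
A_nv = (215 − 2.5·29) × 8 = 1140 mm².
A_nt = (35 − 0.5·29) × 8 = 164 mm².
0.6 F_u A_nv = 273.6 kN; 0.6 F_y A_gv = 258 kN → shear yielding governs the shear term.
R_n = 258 + 1.0 × 400 × 164 / 1000 = 323.6 kN.
Design strength φR_n = 0.75 × 323.6 = 243 kN.

243 kN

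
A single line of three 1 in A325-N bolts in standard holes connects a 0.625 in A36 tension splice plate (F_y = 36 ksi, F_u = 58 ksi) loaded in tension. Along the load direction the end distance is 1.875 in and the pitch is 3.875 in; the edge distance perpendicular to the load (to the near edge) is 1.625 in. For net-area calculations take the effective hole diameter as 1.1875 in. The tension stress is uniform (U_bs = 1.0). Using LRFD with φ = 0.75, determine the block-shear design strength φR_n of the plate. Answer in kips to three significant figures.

Shear plane L_v = 1.875 + 2·3.875 = 9.625 in; A_gv = 9.625 × 0.625 = 6.016 in².
A_nv = (9.625 − 2.5·1.1875) × 0.625 = 4.16 in².
A_nt = (1.625 − 0.5·1.1875) × 0.625 = 0.6445 in².
0.6 F_u A_nv = 144.8 kips; 0.6 F_y A_gv = 129.9 kips → shear yielding governs the shear term.
R_n = 129.9 + 1.0 × 58 × 0.6445 = 167.3 kips.
Design strength φR_n = 0.75 × 167.3 = 125 kips.

125 kips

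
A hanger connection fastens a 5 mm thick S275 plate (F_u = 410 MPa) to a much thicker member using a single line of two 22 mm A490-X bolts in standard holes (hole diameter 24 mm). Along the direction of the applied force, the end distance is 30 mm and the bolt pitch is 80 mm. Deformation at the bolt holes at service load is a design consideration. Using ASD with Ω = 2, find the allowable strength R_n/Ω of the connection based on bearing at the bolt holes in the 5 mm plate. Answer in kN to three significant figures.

76.3 kN

Per bolt r_n = 1.2 l_c t F_u ≤ 2.4 d t F_u; upper limit = 2.4 × 22 × 5 × 410 / 1000 = 108.2 kN.
Edge bolt: l_c = 30 − 24/2 = 18 mm → 1.2 × 18 × 5 × 410 / 1000 = 44.28 → r_n = 44.28 kN.
Interior bolts: l_c = 80 − 24 = 56 mm → 1.2 × 56 × 5 × 410 / 1000 = 137.8 → r_n = 108.2 kN.
R_n = 1 × 44.28 + 1 × 108.2 = 152.5 kN.
Allowable strength R_n/Ω = 152.5 / 2 = 76.3 kN.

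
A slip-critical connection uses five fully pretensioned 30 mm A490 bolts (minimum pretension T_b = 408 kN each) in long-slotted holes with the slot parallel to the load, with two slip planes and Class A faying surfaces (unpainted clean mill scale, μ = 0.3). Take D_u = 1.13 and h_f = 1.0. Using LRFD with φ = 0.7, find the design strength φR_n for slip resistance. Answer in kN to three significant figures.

968 kN

R_n = μ · D_u · h_f · T_b · n_s · n_b = 0.3 × 1.13 × 1.0 × 408 × 2 × 5 = 1383 kN.
Design strength φR_n = 0.7 × 1383 = 968 kN.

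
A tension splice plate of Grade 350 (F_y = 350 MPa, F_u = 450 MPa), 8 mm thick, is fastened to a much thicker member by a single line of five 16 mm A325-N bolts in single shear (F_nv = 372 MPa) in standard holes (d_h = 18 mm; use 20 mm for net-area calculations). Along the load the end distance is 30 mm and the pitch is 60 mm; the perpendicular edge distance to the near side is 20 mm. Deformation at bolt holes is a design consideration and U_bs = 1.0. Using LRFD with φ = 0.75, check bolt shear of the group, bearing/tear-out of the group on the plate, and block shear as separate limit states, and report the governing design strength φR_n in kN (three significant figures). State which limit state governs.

Bolt shear: A_b = π·16²/4 = 201.1 mm²; R_n = 372 × 201.1 × 5 × 1 / 1000 = 374 kN → 0.75 × 374 = 280 kN.
Bearing: edge l_c = 21, r_n = 90.72 kN; interior l_c = 42, r_n = 138.2 kN; R_n = 90.72 + 4·138.2 = 643.7 kN → 483 kN.
Block shear: A_gv = 2160, A_nv = 1440, A_nt = 80 mm²; R_n = min(0.6F_uA_nv, 0.6F_yA_gv) + U_bs·F_u·A_nt = 424.8 kN → 319 kN.
Bolt shear governs: 280 kN.

280 kN (bolt shear governs)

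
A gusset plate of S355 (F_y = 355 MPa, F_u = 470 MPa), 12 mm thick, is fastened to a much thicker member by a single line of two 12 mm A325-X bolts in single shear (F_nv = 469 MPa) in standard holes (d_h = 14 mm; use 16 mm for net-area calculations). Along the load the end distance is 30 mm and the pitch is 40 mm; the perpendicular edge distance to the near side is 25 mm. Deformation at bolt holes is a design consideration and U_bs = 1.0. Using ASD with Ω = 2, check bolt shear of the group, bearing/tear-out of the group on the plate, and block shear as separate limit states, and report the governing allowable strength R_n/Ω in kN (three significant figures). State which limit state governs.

Bolt shear: A_b = π·12²/4 = 113.1 mm²; R_n = 469 × 113.1 × 2 × 1 / 1000 = 106.1 kN → 106.1 / 2 = 53 kN.
Bearing: edge l_c = 23, r_n = 155.7 kN; interior l_c = 26, r_n = 162.4 kN; R_n = 155.7 + 1·162.4 = 318.1 kN → 159 kN.
Block shear: A_gv = 840, A_nv = 552, A_nt = 204 mm²; R_n = min(0.6F_uA_nv, 0.6F_yA_gv) + U_bs·F_u·A_nt = 251.5 kN → 126 kN.
Bolt shear governs: 53 kN.

53 kN (bolt shear governs)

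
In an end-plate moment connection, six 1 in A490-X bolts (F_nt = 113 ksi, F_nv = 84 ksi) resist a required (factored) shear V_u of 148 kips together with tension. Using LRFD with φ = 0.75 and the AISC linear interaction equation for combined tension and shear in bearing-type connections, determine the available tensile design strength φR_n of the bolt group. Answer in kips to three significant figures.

A_b = π·1²/4 = 0.7854 in²; f_rv = 148 / (6 × 0.7854) = 31.41 ksi.
F'_nt = 1.3 F_nt − (F_nt / φF_nv) f_rv = 1.3·113 − (113/(0.75·84))·31.41 = 90.57 ksi, capped at F_nt → F'_nt = 90.57 ksi.
R_n = F'_nt · A_b · n = 90.57 × 0.7854 × 6 = 426.8 kips.
Design strength φR_n = 0.75 × 426.8 = 320 kips.

320 kips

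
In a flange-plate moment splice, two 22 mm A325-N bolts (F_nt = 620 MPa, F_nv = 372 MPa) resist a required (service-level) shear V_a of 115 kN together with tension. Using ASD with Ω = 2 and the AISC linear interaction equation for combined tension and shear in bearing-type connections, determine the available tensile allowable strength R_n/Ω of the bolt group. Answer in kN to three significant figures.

115 kN

A_b = π·22²/4 = 380.1 mm²; f_rv = 115 × 1000 / (2 × 380.1) = 151.3 MPa.
F'_nt = 1.3 F_nt − (Ω F_nt / F_nv) f_rv = 1.3·620 − (2·620/372)·151.3 = 301.8 MPa, capped at F_nt → F'_nt = 301.8 MPa.
R_n = F'_nt · A_b · n = 301.8 × 380.1 × 2 / 1000 = 229.4 kN.
Allowable strength R_n/Ω = 229.4 / 2 = 115 kN.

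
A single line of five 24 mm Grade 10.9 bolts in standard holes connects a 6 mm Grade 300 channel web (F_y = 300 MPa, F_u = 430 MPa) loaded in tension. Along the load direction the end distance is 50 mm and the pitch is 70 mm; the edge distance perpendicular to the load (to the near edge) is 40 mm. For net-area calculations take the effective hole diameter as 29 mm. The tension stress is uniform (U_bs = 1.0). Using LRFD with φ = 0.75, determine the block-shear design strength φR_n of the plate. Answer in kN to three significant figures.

281 kN

Shear plane L_v = 50 + 4·70 = 330 mm; A_gv = 330 × 6 = 1980 mm².
A_nv = (330 − 4.5·29) × 6 = 1197 mm².
A_nt = (40 − 0.5·29) × 6 = 153 mm².
0.6 F_u A_nv = 308.8 kN; 0.6 F_y A_gv = 356.4 kN → shear rupture governs the shear term.
R_n = 308.8 + 1.0 × 430 × 153 / 1000 = 374.6 kN.
Design strength φR_n = 0.75 × 374.6 = 281 kN.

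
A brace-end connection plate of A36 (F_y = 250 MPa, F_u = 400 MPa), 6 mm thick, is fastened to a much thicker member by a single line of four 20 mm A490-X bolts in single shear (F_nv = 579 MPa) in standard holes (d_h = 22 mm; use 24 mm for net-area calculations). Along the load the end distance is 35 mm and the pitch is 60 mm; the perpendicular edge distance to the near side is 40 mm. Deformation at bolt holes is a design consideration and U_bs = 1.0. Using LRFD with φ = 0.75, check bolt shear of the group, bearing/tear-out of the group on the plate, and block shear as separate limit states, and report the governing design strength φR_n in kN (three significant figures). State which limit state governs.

192 kN (block shear governs)

Bolt shear: A_b = π·20²/4 = 314.2 mm²; R_n = 579 × 314.2 × 4 × 1 / 1000 = 727.6 kN → 0.75 × 727.6 = 546 kN.
Bearing: edge l_c = 24, r_n = 69.12 kN; interior l_c = 38, r_n = 109.4 kN; R_n = 69.12 + 3·109.4 = 397.4 kN → 298 kN.
Block shear: A_gv = 1290, A_nv = 786, A_nt = 168 mm²; R_n = min(0.6F_uA_nv, 0.6F_yA_gv) + U_bs·F_u·A_nt = 255.8 kN → 192 kN.
Block shear governs: 192 kN.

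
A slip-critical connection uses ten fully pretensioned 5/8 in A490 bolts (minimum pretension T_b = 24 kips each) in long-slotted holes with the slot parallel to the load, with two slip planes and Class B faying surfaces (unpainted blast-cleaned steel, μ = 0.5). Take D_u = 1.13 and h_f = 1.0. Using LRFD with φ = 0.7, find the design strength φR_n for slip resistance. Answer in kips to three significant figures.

190 kips

R_n = μ · D_u · h_f · T_b · n_s · n_b = 0.5 × 1.13 × 1.0 × 24 × 2 × 10 = 271.2 kips.
Design strength φR_n = 0.7 × 271.2 = 190 kips.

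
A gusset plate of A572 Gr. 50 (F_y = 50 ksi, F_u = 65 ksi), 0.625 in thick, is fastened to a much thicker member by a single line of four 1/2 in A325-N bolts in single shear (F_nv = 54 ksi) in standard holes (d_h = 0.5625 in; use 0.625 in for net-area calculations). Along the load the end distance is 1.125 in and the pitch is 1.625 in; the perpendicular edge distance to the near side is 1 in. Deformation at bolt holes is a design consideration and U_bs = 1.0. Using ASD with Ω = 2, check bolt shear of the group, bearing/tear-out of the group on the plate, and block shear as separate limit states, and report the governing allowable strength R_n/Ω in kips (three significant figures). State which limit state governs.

Bolt shear: A_b = π·0.5²/4 = 0.1963 in²; R_n = 54 × 0.1963 × 4 × 1 = 42.41 kips → 42.41 / 2 = 21.2 kips.
Bearing: edge l_c = 0.8438, r_n = 41.13 kips; interior l_c = 1.062, r_n = 48.75 kips; R_n = 41.13 + 3·48.75 = 187.4 kips → 93.7 kips.
Block shear: A_gv = 3.75, A_nv = 2.383, A_nt = 0.4297 in²; R_n = min(0.6F_uA_nv, 0.6F_yA_gv) + U_bs·F_u·A_nt = 120.9 kips → 60.4 kips.
Bolt shear governs: 21.2 kips.

21.2 kips (bolt shear governs)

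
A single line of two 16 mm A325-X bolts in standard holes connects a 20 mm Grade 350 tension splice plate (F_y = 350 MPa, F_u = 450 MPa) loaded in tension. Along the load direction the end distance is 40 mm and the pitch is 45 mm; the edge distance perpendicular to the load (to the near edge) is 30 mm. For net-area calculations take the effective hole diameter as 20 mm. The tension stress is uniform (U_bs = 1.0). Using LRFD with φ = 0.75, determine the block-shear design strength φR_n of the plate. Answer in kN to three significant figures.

Shear plane L_v = 40 + 1·45 = 85 mm; A_gv = 85 × 20 = 1700 mm².
A_nv = (85 − 1.5·20) × 20 = 1100 mm².
A_nt = (30 − 0.5·20) × 20 = 400 mm².
0.6 F_u A_nv = 297 kN; 0.6 F_y A_gv = 357 kN → shear rupture governs the shear term.
R_n = 297 + 1.0 × 450 × 400 / 1000 = 477 kN.
Design strength φR_n = 0.75 × 477 = 358 kN.

358 kN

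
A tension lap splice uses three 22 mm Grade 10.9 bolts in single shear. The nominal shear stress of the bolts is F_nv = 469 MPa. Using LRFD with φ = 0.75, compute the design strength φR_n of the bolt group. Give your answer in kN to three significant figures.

A_b = π × 22² / 4 = 380.1 mm².
R_n = F_nv · A_b · n · n_s = 469 × 380.1 × 3 × 1 / 1000 = 534.8 kN.
Design strength φR_n = 0.75 × 534.8 = 401 kN.

401 kN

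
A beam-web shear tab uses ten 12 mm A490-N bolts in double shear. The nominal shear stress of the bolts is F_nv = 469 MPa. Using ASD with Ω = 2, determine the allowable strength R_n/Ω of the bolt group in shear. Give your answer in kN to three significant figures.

530 kN

A_b = π × 12² / 4 = 113.1 mm².
R_n = F_nv · A_b · n · n_s = 469 × 113.1 × 10 × 2 / 1000 = 1061 kN.
Allowable strength R_n/Ω = 1061 / 2 = 530 kN.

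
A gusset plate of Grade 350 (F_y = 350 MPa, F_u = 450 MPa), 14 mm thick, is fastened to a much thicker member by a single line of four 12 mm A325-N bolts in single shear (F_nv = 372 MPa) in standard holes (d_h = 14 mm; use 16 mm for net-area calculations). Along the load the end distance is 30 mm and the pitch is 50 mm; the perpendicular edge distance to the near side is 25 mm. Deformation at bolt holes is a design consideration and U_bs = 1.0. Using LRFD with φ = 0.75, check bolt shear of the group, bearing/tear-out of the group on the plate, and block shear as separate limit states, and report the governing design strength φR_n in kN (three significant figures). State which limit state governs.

126 kN (bolt shear governs)

Bolt shear: A_b = π·12²/4 = 113.1 mm²; R_n = 372 × 113.1 × 4 × 1 / 1000 = 168.3 kN → 0.75 × 168.3 = 126 kN.
Bearing: edge l_c = 23, r_n = 173.9 kN; interior l_c = 36, r_n = 181.4 kN; R_n = 173.9 + 3·181.4 = 718.2 kN → 539 kN.
Block shear: A_gv = 2520, A_nv = 1736, A_nt = 238 mm²; R_n = min(0.6F_uA_nv, 0.6F_yA_gv) + U_bs·F_u·A_nt = 575.8 kN → 432 kN.
Bolt shear governs: 126 kN.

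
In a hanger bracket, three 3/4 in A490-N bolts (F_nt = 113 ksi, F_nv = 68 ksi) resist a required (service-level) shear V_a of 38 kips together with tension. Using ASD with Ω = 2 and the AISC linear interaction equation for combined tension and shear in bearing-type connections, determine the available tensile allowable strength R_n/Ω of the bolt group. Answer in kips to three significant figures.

34.2 kips

A_b = π·0.75²/4 = 0.4418 in²; f_rv = 38 / (3 × 0.4418) = 28.67 ksi.
F'_nt = 1.3 F_nt − (Ω F_nt / F_nv) f_rv = 1.3·113 − (2·113/68)·28.67 = 51.61 ksi, capped at F_nt → F'_nt = 51.61 ksi.
R_n = F'_nt · A_b · n = 51.61 × 0.4418 × 3 = 68.4 kips.
Allowable strength R_n/Ω = 68.4 / 2 = 34.2 kips.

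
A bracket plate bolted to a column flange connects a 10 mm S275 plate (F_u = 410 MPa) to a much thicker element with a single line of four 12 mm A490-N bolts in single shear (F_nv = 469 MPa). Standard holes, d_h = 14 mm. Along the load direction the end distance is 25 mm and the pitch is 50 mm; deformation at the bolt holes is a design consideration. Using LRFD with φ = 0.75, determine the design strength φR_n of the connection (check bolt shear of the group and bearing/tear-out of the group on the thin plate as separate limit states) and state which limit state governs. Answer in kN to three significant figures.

Bolt shear: A_b = π·12²/4 = 113.1 mm²; R_n = 469 × 113.1 × 4 × 1 / 1000 = 212.2 kN → 0.75 × 212.2 = 159 kN.
Bearing (1.2 l_c t F_u ≤ 2.4 d t F_u): upper limit = 2.4·12·10·410 / 1000 = 118.1 kN.
  Edge l_c = 25 − 14/2 = 18 → r_n = 88.56 kN; interior l_c = 50 − 14 = 36 → r_n = 118.1 kN.
  R_n,bearing = 1·88.56 + 3·118.1 = 442.8 kN → 0.75 × 442.8 = 332 kN.
Bolt shear governs: 159 kN.

159 kN (bolt shear governs)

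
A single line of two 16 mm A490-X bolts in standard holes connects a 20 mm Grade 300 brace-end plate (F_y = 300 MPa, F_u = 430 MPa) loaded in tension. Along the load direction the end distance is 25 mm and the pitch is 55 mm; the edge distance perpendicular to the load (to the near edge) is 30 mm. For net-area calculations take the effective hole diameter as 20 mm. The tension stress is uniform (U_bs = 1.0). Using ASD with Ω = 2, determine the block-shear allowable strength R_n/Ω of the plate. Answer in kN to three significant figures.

215 kN

Shear plane L_v = 25 + 1·55 = 80 mm; A_gv = 80 × 20 = 1600 mm².
A_nv = (80 − 1.5·20) × 20 = 1000 mm².
A_nt = (30 − 0.5·20) × 20 = 400 mm².
0.6 F_u A_nv = 258 kN; 0.6 F_y A_gv = 288 kN → shear rupture governs the shear term.
R_n = 258 + 1.0 × 430 × 400 / 1000 = 430 kN.
Allowable strength R_n/Ω = 430 / 2 = 215 kN.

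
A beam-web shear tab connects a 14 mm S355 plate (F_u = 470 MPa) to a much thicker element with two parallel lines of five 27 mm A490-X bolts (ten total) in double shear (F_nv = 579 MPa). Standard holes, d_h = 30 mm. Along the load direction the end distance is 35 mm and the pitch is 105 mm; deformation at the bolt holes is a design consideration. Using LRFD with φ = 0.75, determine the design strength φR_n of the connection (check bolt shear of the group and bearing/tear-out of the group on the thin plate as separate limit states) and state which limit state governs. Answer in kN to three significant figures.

2800 kN (bearing governs)

Bolt shear: A_b = π·27²/4 = 572.6 mm²; R_n = 579 × 572.6 × 10 × 2 / 1000 = 6630 kN → 0.75 × 6630 = 4970 kN.
Bearing (1.2 l_c t F_u ≤ 2.4 d t F_u): upper limit = 2.4·27·14·470 / 1000 = 426.4 kN.
  Edge l_c = 35 − 30/2 = 20 → r_n = 157.9 kN; interior l_c = 105 − 30 = 75 → r_n = 426.4 kN.
  R_n,bearing = 2·157.9 + 8·426.4 = 3727 kN → 0.75 × 3727 = 2800 kN.
Bearing governs: 2800 kN.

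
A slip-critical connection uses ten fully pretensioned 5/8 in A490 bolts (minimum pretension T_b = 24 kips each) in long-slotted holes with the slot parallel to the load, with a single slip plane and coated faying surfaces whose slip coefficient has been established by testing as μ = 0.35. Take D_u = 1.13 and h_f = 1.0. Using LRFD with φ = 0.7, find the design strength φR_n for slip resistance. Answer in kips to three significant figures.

R_n = μ · D_u · h_f · T_b · n_s · n_b = 0.35 × 1.13 × 1.0 × 24 × 1 × 10 = 94.92 kips.
Design strength φR_n = 0.7 × 94.92 = 66.4 kips.

66.4 kips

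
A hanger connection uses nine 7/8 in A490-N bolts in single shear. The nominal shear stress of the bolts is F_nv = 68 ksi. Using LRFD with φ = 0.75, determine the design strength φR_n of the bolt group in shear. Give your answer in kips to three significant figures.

276 kips

A_b = π × 0.875² / 4 = 0.6013 in².
R_n = F_nv · A_b · n · n_s = 68 × 0.6013 × 9 × 1 = 368 kips.
Design strength φR_n = 0.75 × 368 = 276 kips.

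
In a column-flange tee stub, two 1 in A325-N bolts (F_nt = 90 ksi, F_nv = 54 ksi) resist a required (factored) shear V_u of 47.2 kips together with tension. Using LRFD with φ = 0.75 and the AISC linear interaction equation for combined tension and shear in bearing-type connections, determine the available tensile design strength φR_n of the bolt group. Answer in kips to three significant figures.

59.2 kips

A_b = π·1²/4 = 0.7854 in²; f_rv = 47.2 / (2 × 0.7854) = 30.05 ksi.
F'_nt = 1.3 F_nt − (F_nt / φF_nv) f_rv = 1.3·90 − (90/(0.75·54))·30.05 = 50.23 ksi, capped at F_nt → F'_nt = 50.23 ksi.
R_n = F'_nt · A_b · n = 50.23 × 0.7854 × 2 = 78.89 kips.
Design strength φR_n = 0.75 × 78.89 = 59.2 kips.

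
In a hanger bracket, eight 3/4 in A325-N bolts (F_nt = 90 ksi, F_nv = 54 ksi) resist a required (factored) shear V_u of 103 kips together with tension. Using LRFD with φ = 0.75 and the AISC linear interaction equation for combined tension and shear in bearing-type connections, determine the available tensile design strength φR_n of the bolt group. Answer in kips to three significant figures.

138 kips

A_b = π·0.75²/4 = 0.4418 in²; f_rv = 103 / (8 × 0.4418) = 29.14 ksi.
F'_nt = 1.3 F_nt − (F_nt / φF_nv) f_rv = 1.3·90 − (90/(0.75·54))·29.14 = 52.24 ksi, capped at F_nt → F'_nt = 52.24 ksi.
R_n = F'_nt · A_b · n = 52.24 × 0.4418 × 8 = 184.6 kips.
Design strength φR_n = 0.75 × 184.6 = 138 kips.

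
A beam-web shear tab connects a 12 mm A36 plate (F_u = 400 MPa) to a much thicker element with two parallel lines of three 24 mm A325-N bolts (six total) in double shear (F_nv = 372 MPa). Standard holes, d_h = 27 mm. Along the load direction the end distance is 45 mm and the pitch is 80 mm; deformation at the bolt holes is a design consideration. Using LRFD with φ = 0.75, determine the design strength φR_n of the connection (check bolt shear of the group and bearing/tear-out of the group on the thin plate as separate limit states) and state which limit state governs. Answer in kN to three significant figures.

1100 kN (bearing governs)

Bolt shear: A_b = π·24²/4 = 452.4 mm²; R_n = 372 × 452.4 × 6 × 2 / 1000 = 2019 kN → 0.75 × 2019 = 1510 kN.
Bearing (1.2 l_c t F_u ≤ 2.4 d t F_u): upper limit = 2.4·24·12·400 / 1000 = 276.5 kN.
  Edge l_c = 45 − 27/2 = 31.5 → r_n = 181.4 kN; interior l_c = 80 − 27 = 53 → r_n = 276.5 kN.
  R_n,bearing = 2·181.4 + 4·276.5 = 1469 kN → 0.75 × 1469 = 1100 kN.
Bearing governs: 1100 kN.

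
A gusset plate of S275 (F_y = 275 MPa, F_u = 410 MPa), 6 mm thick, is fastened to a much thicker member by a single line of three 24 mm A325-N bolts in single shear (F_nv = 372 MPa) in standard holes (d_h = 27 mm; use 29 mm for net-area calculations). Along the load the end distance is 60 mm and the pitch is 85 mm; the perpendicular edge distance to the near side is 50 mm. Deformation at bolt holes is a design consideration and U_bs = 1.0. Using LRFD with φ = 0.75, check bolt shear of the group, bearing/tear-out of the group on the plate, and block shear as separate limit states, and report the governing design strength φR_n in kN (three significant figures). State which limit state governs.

236 kN (block shear governs)

Bolt shear: A_b = π·24²/4 = 452.4 mm²; R_n = 372 × 452.4 × 3 × 1 / 1000 = 504.9 kN → 0.75 × 504.9 = 379 kN.
Bearing: edge l_c = 46.5, r_n = 137.3 kN; interior l_c = 58, r_n = 141.7 kN; R_n = 137.3 + 2·141.7 = 420.7 kN → 315 kN.
Block shear: A_gv = 1380, A_nv = 945, A_nt = 213 mm²; R_n = min(0.6F_uA_nv, 0.6F_yA_gv) + U_bs·F_u·A_nt = 315 kN → 236 kN.
Block shear governs: 236 kN.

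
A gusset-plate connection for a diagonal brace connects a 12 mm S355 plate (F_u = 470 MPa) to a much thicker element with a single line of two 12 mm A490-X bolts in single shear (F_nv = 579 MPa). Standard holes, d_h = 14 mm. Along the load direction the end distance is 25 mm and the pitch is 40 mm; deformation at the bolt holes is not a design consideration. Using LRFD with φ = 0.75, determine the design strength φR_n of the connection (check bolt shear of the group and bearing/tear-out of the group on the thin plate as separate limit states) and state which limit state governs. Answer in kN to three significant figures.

Bolt shear: A_b = π·12²/4 = 113.1 mm²; R_n = 579 × 113.1 × 2 × 1 / 1000 = 131 kN → 0.75 × 131 = 98.2 kN.
Bearing (1.5 l_c t F_u ≤ 3.0 d t F_u): upper limit = 3.0·12·12·470 / 1000 = 203 kN.
  Edge l_c = 25 − 14/2 = 18 → r_n = 152.3 kN; interior l_c = 40 − 14 = 26 → r_n = 203 kN.
  R_n,bearing = 1·152.3 + 1·203 = 355.3 kN → 0.75 × 355.3 = 266 kN.
Bolt shear governs: 98.2 kN.

98.2 kN (bolt shear governs)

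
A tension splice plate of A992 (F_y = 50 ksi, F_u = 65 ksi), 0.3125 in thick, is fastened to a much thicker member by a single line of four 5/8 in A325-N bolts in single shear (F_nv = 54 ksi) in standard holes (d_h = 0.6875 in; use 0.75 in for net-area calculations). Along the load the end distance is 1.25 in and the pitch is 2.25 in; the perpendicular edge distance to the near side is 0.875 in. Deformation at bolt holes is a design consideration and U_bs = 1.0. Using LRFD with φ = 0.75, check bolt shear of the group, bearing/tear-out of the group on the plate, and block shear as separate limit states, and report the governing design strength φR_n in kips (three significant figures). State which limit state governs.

Bolt shear: A_b = π·0.625²/4 = 0.3068 in²; R_n = 54 × 0.3068 × 4 × 1 = 66.27 kips → 0.75 × 66.27 = 49.7 kips.
Bearing: edge l_c = 0.9062, r_n = 22.09 kips; interior l_c = 1.562, r_n = 30.47 kips; R_n = 22.09 + 3·30.47 = 113.5 kips → 85.1 kips.
Block shear: A_gv = 2.5, A_nv = 1.68, A_nt = 0.1562 in²; R_n = min(0.6F_uA_nv, 0.6F_yA_gv) + U_bs·F_u·A_nt = 75.66 kips → 56.7 kips.
Bolt shear governs: 49.7 kips.

49.7 kips (bolt shear governs)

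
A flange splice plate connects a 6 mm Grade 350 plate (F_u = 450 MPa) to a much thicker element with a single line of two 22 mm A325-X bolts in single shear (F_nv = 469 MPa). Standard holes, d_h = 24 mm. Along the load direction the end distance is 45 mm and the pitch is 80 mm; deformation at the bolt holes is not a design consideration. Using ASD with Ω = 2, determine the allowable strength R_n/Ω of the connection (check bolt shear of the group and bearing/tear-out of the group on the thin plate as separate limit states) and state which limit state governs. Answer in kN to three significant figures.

156 kN (bearing governs)

Bolt shear: A_b = π·22²/4 = 380.1 mm²; R_n = 469 × 380.1 × 2 × 1 / 1000 = 356.6 kN → 356.6 / 2 = 178 kN.
Bearing (1.5 l_c t F_u ≤ 3.0 d t F_u): upper limit = 3.0·22·6·450 / 1000 = 178.2 kN.
  Edge l_c = 45 − 24/2 = 33 → r_n = 133.7 kN; interior l_c = 80 − 24 = 56 → r_n = 178.2 kN.
  R_n,bearing = 1·133.7 + 1·178.2 = 311.9 kN → 311.9 / 2 = 156 kN.
Bearing governs: 156 kN.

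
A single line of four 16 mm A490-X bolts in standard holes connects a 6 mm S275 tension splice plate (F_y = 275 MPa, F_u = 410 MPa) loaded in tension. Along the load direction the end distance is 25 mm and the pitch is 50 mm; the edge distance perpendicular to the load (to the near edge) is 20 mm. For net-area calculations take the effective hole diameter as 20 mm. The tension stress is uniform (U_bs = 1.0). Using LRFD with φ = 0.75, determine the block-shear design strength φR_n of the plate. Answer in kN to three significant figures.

Shear plane L_v = 25 + 3·50 = 175 mm; A_gv = 175 × 6 = 1050 mm².
A_nv = (175 − 3.5·20) × 6 = 630 mm².
A_nt = (20 − 0.5·20) × 6 = 60 mm².
0.6 F_u A_nv = 155 kN; 0.6 F_y A_gv = 173.2 kN → shear rupture governs the shear term.
R_n = 155 + 1.0 × 410 × 60 / 1000 = 179.6 kN.
Design strength φR_n = 0.75 × 179.6 = 135 kN.

135 kN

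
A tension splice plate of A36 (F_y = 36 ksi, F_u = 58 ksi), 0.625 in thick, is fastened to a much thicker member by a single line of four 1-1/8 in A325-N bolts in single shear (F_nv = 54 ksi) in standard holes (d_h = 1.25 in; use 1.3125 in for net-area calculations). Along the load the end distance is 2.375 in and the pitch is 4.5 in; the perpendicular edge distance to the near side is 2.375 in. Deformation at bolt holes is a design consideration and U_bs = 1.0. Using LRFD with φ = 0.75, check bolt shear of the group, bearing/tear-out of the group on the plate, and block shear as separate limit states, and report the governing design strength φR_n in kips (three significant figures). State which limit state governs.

161 kips (bolt shear governs)

Bolt shear: A_b = π·1.125²/4 = 0.994 in²; R_n = 54 × 0.994 × 4 × 1 = 214.7 kips → 0.75 × 214.7 = 161 kips.
Bearing: edge l_c = 1.75, r_n = 76.12 kips; interior l_c = 3.25, r_n = 97.87 kips; R_n = 76.12 + 3·97.87 = 369.7 kips → 277 kips.
Block shear: A_gv = 9.922, A_nv = 7.051, A_nt = 1.074 in²; R_n = min(0.6F_uA_nv, 0.6F_yA_gv) + U_bs·F_u·A_nt = 276.6 kips → 207 kips.
Bolt shear governs: 161 kips.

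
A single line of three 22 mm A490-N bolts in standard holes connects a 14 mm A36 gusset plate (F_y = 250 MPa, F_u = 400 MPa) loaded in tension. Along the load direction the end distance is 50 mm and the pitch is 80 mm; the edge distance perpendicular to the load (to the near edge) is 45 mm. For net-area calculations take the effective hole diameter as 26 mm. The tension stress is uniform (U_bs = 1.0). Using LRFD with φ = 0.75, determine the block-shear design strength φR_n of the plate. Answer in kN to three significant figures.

465 kN

Shear plane L_v = 50 + 2·80 = 210 mm; A_gv = 210 × 14 = 2940 mm².
A_nv = (210 − 2.5·26) × 14 = 2030 mm².
A_nt = (45 − 0.5·26) × 14 = 448 mm².
0.6 F_u A_nv = 487.2 kN; 0.6 F_y A_gv = 441 kN → shear yielding governs the shear term.
R_n = 441 + 1.0 × 400 × 448 / 1000 = 620.2 kN.
Design strength φR_n = 0.75 × 620.2 = 465 kN.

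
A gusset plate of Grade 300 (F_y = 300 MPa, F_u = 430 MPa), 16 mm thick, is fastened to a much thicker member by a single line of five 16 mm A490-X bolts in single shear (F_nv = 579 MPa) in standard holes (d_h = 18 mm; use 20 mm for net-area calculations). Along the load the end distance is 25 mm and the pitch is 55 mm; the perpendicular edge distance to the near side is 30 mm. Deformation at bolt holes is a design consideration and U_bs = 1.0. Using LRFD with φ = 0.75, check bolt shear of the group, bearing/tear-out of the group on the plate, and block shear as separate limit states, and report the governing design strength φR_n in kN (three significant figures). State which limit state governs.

437 kN (bolt shear governs)

Bolt shear: A_b = π·16²/4 = 201.1 mm²; R_n = 579 × 201.1 × 5 × 1 / 1000 = 582.1 kN → 0.75 × 582.1 = 437 kN.
Bearing: edge l_c = 16, r_n = 132.1 kN; interior l_c = 37, r_n = 264.2 kN; R_n = 132.1 + 4·264.2 = 1189 kN → 892 kN.
Block shear: A_gv = 3920, A_nv = 2480, A_nt = 320 mm²; R_n = min(0.6F_uA_nv, 0.6F_yA_gv) + U_bs·F_u·A_nt = 777.4 kN → 583 kN.
Bolt shear governs: 437 kN.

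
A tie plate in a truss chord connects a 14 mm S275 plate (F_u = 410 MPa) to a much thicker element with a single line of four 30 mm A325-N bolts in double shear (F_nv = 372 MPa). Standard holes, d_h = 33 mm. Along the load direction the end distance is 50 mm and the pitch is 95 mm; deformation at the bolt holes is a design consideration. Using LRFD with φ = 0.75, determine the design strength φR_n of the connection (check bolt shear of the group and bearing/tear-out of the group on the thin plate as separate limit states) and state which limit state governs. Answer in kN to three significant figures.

1100 kN (bearing governs)

Bolt shear: A_b = π·30²/4 = 706.9 mm²; R_n = 372 × 706.9 × 4 × 2 / 1000 = 2104 kN → 0.75 × 2104 = 1580 kN.
Bearing (1.2 l_c t F_u ≤ 2.4 d t F_u): upper limit = 2.4·30·14·410 / 1000 = 413.3 kN.
  Edge l_c = 50 − 33/2 = 33.5 → r_n = 230.7 kN; interior l_c = 95 − 33 = 62 → r_n = 413.3 kN.
  R_n,bearing = 1·230.7 + 3·413.3 = 1471 kN → 0.75 × 1471 = 1100 kN.
Bearing governs: 1100 kN.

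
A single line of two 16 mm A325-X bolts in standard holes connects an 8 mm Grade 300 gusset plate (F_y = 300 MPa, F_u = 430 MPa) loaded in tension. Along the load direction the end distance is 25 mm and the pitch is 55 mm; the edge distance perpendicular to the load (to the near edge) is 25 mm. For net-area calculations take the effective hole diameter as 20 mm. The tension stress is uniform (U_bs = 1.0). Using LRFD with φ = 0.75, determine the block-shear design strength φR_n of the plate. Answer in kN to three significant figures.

116 kN

Shear plane L_v = 25 + 1·55 = 80 mm; A_gv = 80 × 8 = 640 mm².
A_nv = (80 − 1.5·20) × 8 = 400 mm².
A_nt = (25 − 0.5·20) × 8 = 120 mm².
0.6 F_u A_nv = 103.2 kN; 0.6 F_y A_gv = 115.2 kN → shear rupture governs the shear term.
R_n = 103.2 + 1.0 × 430 × 120 / 1000 = 154.8 kN.
Design strength φR_n = 0.75 × 154.8 = 116 kN.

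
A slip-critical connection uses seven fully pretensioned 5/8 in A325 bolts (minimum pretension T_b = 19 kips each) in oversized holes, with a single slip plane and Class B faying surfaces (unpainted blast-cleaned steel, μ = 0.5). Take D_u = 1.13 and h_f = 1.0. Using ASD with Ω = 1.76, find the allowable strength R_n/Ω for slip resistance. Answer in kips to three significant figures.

42.7 kips

R_n = μ · D_u · h_f · T_b · n_s · n_b = 0.5 × 1.13 × 1.0 × 19 × 1 × 7 = 75.14 kips.
Allowable strength R_n/Ω = 75.14 / 1.76 = 42.7 kips.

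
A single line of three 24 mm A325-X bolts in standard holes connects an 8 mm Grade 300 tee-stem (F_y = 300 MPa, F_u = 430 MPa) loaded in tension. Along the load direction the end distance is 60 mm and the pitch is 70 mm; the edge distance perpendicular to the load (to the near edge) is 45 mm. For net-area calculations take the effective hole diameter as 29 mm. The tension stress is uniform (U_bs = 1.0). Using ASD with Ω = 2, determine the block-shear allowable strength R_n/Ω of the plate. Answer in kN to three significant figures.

Shear plane L_v = 60 + 2·70 = 200 mm; A_gv = 200 × 8 = 1600 mm².
A_nv = (200 − 2.5·29) × 8 = 1020 mm².
A_nt = (45 − 0.5·29) × 8 = 244 mm².
0.6 F_u A_nv = 263.2 kN; 0.6 F_y A_gv = 288 kN → shear rupture governs the shear term.
R_n = 263.2 + 1.0 × 430 × 244 / 1000 = 368.1 kN.
Allowable strength R_n/Ω = 368.1 / 2 = 184 kN.

184 kN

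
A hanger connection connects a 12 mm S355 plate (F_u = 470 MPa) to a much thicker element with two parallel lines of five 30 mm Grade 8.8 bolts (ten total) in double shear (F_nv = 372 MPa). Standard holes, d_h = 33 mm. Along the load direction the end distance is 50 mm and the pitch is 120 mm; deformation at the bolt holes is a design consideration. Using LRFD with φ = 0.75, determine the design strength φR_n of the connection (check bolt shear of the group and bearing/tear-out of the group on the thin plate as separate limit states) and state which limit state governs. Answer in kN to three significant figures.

Bolt shear: A_b = π·30²/4 = 706.9 mm²; R_n = 372 × 706.9 × 10 × 2 / 1000 = 5259 kN → 0.75 × 5259 = 3940 kN.
Bearing (1.2 l_c t F_u ≤ 2.4 d t F_u): upper limit = 2.4·30·12·470 / 1000 = 406.1 kN.
  Edge l_c = 50 − 33/2 = 33.5 → r_n = 226.7 kN; interior l_c = 120 − 33 = 87 → r_n = 406.1 kN.
  R_n,bearing = 2·226.7 + 8·406.1 = 3702 kN → 0.75 × 3702 = 2780 kN.
Bearing governs: 2780 kN.

2780 kN (bearing governs)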